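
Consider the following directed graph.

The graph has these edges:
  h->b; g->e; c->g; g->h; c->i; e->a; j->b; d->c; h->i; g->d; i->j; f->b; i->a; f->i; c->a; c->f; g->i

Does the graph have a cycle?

Yes

DFS with white/gray/black marking, starting from a:
a gray
a black
b gray
b black
c gray
  f gray
    i gray
      j gray
        j→b: b black — skip
      j black
      i→a: a black — skip
    i black
    f→b: b black — skip
  f black
  c→i: i black — skip
  g gray
    g→i: i black — skip
    e gray
      e→a: a black — skip
    e black
    d gray
      d→c: c is gray → back edge
Back edge found, so a cycle exists: c → g → d → c.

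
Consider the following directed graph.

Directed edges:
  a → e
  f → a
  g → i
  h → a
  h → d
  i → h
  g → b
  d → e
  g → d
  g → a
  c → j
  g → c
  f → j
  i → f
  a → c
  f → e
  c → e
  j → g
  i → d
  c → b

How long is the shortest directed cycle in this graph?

For each vertex v, BFS finds the shortest path from v back to v.
The shortest such closed walk is g → c → j → g, length 3.

3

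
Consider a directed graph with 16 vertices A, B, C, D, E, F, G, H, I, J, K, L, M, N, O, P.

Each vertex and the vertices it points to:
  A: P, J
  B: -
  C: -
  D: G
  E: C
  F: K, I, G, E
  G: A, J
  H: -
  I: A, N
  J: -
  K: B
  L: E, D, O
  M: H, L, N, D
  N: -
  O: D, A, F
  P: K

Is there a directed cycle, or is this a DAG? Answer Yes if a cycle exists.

No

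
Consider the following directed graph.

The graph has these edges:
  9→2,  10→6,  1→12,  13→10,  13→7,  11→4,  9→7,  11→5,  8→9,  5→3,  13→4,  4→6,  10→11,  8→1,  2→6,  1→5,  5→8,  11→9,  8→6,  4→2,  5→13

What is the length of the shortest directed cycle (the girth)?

For each vertex v, BFS finds the shortest path from v back to v.
The shortest such closed walk is 8 → 1 → 5 → 8, length 3.

3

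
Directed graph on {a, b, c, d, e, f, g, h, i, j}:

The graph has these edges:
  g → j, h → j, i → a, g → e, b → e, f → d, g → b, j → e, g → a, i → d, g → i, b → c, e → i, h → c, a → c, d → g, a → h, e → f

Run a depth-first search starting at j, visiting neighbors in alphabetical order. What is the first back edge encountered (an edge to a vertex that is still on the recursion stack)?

h->j

DFS from j (visiting neighbors in alphabetical order); mark gray on enter, black on exit:
j gray
  e gray
    f gray
      d gray
        g gray
          a gray
            c gray
            c black
            h gray
              h→c: c black — skip
              h→j: j is gray → back edge
First back edge: h → j.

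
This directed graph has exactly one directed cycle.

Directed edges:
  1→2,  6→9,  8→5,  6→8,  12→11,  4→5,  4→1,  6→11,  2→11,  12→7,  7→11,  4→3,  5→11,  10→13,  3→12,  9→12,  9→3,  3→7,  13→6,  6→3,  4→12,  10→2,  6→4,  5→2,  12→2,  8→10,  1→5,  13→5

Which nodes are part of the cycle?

DFS with gray/black marking from 6:
6 gray
  4 gray
    1 gray
      5 gray
        2 gray
          11 gray
          11 black
        2 black
        5→11: 11 black — skip
      5 black
      1→2: 2 black — skip
    1 black
    4→5: 5 black — skip
    12 gray
      12→2: 2 black — skip
      7 gray
        7→11: 11 black — skip
      7 black
      12→11: 11 black — skip
    12 black
    3 gray
      3→7: 7 black — skip
      3→12: 12 black — skip
    3 black
  4 black
  9 gray
    9→12: 12 black — skip
    9→3: 3 black — skip
  9 black
  6→3: 3 black — skip
  8 gray
    10 gray
      13 gray
        13→6: 6 is gray → back edge
Back edge closes the cycle 6 → 8 → 10 → 13 → 6; its vertices are {6, 8, 10, 13}.

6, 8, 10, 13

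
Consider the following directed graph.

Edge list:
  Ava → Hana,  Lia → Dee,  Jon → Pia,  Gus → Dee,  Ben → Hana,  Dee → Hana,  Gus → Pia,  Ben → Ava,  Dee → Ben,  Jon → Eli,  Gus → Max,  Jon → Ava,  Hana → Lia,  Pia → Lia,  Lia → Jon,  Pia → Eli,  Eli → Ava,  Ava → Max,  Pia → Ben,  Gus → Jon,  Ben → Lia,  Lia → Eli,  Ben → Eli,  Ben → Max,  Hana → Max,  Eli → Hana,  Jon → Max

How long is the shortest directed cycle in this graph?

3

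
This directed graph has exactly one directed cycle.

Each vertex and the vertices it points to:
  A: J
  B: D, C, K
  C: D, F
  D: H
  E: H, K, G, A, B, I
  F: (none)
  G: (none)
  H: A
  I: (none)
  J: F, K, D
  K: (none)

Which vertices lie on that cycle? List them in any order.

DFS with gray/black marking from H:
H gray
  A gray
    J gray
      F gray
      F black
      K gray
      K black
      D gray
        D→H: H is gray → back edge
Back edge closes the cycle H → A → J → D → H; its vertices are {A, D, H, J}.

A, D, H, J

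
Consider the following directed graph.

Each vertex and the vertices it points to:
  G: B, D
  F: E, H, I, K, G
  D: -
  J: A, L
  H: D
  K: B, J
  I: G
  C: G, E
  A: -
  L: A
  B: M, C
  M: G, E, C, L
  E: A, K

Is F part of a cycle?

No

F lies on a cycle iff there is a path from F back to itself.
Exploring from F, it never reaches itself; equivalently, its strongly connected component is a singleton.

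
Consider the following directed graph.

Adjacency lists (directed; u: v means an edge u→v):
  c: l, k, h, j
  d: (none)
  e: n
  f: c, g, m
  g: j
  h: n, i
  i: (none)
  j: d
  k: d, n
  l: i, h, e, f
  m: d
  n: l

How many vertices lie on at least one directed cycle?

7

A vertex is on a directed cycle iff it belongs to a strongly connected component of size ≥ 2 (or has a self-loop).
The vertices on cycles are {c, e, f, h, k, l, n} — 7 in total.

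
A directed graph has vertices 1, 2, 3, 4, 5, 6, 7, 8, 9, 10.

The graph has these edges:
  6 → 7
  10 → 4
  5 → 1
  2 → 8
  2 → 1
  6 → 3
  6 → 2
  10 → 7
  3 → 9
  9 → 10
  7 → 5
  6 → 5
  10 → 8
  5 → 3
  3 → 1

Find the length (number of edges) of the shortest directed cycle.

For each vertex v, BFS finds the shortest path from v back to v.
The shortest such closed walk is 7 → 5 → 3 → 9 → 10 → 7, length 5.

5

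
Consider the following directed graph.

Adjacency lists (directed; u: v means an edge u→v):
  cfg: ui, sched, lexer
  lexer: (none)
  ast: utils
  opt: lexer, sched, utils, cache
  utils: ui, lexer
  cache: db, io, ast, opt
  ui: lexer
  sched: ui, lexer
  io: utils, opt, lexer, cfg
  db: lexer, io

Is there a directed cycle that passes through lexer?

No

lexer lies on a cycle iff there is a path from lexer back to itself.
Exploring from lexer, it never reaches itself; equivalently, its strongly connected component is a singleton.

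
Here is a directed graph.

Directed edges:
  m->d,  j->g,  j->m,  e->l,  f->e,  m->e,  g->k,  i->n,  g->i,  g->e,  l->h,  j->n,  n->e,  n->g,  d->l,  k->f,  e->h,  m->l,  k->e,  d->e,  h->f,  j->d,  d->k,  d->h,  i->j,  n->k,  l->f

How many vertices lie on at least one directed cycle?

8

A vertex is on a directed cycle iff it belongs to a strongly connected component of size ≥ 2 (or has a self-loop).
The vertices on cycles are {e, f, g, h, i, j, l, n} — 8 in total.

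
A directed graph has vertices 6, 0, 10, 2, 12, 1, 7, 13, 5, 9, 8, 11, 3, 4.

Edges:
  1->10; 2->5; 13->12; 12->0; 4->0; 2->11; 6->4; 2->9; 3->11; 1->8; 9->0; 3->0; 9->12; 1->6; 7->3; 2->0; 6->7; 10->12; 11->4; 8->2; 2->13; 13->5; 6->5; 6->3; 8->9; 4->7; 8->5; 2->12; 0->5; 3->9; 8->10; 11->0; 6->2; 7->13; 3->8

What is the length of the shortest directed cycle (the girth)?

4

For each vertex v, BFS finds the shortest path from v back to v.
The shortest such closed walk is 3 → 11 → 4 → 7 → 3, length 4.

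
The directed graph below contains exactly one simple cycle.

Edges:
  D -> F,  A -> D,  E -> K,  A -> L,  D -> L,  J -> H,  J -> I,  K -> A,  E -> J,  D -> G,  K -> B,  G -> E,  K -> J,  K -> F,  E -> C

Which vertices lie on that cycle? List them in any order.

DFS with gray/black marking from E:
E gray
  K gray
    F gray
    F black
    A gray
      D gray
        G gray
          G→E: E is gray → back edge
Back edge closes the cycle E → K → A → D → G → E; its vertices are {A, D, E, G, K}.

A, D, E, G, K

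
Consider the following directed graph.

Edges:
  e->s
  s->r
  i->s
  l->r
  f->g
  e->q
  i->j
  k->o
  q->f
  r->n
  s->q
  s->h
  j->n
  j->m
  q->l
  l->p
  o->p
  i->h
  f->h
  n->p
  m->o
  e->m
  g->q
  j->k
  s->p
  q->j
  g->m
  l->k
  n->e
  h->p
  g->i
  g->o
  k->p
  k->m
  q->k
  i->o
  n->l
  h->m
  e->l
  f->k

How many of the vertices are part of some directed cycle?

10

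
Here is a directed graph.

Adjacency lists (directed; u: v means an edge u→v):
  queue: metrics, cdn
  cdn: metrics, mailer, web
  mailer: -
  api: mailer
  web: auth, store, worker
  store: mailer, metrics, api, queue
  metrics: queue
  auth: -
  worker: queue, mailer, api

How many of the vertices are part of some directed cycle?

A vertex is on a directed cycle iff it belongs to a strongly connected component of size ≥ 2 (or has a self-loop).
The vertices on cycles are {cdn, web, queue, store, worker, metrics} — 6 in total.

6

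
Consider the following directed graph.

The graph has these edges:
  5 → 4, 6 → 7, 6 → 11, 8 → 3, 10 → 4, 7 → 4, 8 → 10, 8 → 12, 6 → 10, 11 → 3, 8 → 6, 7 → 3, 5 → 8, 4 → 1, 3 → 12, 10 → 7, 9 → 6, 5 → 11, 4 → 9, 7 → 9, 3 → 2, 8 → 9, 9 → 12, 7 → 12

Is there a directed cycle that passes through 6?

6 is on a cycle iff 6 can reach itself via ≥1 edge.
6 → 7 → 9 → 6 — yes.

Yes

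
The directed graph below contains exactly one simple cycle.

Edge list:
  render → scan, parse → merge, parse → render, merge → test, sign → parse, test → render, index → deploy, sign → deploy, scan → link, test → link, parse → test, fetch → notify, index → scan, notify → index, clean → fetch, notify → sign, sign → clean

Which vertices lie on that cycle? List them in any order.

DFS with gray/black marking from notify:
notify gray
  sign gray
    deploy gray
    deploy black
    clean gray
      fetch gray
        fetch→notify: notify is gray → back edge
Back edge closes the cycle notify → sign → clean → fetch → notify; its vertices are {sign, clean, fetch, notify}.

sign, clean, fetch, notify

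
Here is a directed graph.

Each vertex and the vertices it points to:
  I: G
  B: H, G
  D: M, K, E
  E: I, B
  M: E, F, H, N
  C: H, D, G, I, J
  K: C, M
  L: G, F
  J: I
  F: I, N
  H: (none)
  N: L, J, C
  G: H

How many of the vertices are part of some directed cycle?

7

A vertex is on a directed cycle iff it belongs to a strongly connected component of size ≥ 2 (or has a self-loop).
The vertices on cycles are {C, D, F, K, L, M, N} — 7 in total.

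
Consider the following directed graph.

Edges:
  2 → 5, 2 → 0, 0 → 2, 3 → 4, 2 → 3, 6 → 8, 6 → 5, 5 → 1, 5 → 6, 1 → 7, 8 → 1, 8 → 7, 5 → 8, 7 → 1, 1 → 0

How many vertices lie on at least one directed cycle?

A vertex is on a directed cycle iff it belongs to a strongly connected component of size ≥ 2 (or has a self-loop).
The vertices on cycles are {0, 1, 2, 5, 6, 7, 8} — 7 in total.

7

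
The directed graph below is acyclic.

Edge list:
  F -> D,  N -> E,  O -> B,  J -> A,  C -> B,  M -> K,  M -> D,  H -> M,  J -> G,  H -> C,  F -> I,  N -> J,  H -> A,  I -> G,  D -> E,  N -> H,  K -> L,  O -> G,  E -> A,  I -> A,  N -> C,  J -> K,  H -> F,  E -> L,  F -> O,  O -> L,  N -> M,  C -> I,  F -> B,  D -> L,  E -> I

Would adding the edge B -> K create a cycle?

No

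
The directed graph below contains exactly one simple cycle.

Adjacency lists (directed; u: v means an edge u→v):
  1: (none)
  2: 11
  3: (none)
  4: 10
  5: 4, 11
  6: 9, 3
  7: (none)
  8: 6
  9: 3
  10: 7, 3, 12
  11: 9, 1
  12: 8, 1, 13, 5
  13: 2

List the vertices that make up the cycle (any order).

4, 5, 10, 12

DFS with gray/black marking from 10:
10 gray
  7 gray
  7 black
  3 gray
  3 black
  12 gray
    8 gray
      6 gray
        9 gray
          9→3: 3 black — skip
        9 black
        6→3: 3 black — skip
      6 black
    8 black
    1 gray
    1 black
    13 gray
      2 gray
        11 gray
          11→9: 9 black — skip
          11→1: 1 black — skip
        11 black
      2 black
    13 black
    5 gray
      4 gray
        4→10: 10 is gray → back edge
Back edge closes the cycle 10 → 12 → 5 → 4 → 10; its vertices are {4, 5, 10, 12}.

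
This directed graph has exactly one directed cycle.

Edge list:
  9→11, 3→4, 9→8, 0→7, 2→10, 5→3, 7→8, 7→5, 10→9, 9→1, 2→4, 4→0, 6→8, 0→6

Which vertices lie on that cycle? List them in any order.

0, 3, 4, 5, 7

DFS with gray/black marking from 4:
4 gray
  0 gray
    6 gray
      8 gray
      8 black
    6 black
    7 gray
      5 gray
        3 gray
          3→4: 4 is gray → back edge
Back edge closes the cycle 4 → 0 → 7 → 5 → 3 → 4; its vertices are {0, 3, 4, 5, 7}.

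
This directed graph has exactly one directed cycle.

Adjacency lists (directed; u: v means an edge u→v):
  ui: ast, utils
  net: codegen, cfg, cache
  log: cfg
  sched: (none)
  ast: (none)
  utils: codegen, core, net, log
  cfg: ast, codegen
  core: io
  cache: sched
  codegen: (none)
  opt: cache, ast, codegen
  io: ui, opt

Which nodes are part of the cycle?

io, ui, core, utils

DFS with gray/black marking from utils:
utils gray
  codegen gray
  codegen black
  core gray
    io gray
      ui gray
        ast gray
        ast black
        ui→utils: utils is gray → back edge
Back edge closes the cycle utils → core → io → ui → utils; its vertices are {io, ui, core, utils}.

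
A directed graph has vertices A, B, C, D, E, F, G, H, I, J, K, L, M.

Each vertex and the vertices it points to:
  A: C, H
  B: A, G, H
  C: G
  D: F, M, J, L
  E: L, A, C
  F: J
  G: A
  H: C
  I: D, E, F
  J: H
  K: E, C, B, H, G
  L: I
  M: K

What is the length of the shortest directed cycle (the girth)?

For each vertex v, BFS finds the shortest path from v back to v.
The shortest such closed walk is D → L → I → D, length 3.

3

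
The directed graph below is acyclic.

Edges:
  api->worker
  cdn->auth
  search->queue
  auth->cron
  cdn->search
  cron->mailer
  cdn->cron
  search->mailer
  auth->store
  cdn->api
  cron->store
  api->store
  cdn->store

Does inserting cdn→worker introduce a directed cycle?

No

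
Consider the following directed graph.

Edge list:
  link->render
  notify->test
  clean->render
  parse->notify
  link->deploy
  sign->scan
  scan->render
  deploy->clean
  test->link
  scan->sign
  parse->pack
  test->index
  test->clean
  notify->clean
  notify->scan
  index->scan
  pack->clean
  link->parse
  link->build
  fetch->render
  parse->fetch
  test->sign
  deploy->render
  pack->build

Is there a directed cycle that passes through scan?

scan is on a cycle iff scan can reach itself via ≥1 edge.
scan → sign → scan — yes.

Yes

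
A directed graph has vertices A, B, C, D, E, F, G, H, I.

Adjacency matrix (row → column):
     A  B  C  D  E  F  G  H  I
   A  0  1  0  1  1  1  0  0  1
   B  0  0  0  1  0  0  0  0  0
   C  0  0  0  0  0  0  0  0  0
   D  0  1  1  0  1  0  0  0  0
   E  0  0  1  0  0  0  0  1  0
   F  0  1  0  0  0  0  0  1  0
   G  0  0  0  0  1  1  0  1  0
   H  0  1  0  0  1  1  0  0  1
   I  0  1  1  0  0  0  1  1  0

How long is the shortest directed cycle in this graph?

For each vertex v, BFS finds the shortest path from v back to v.
The shortest such closed walk is I → H → I, length 2.

2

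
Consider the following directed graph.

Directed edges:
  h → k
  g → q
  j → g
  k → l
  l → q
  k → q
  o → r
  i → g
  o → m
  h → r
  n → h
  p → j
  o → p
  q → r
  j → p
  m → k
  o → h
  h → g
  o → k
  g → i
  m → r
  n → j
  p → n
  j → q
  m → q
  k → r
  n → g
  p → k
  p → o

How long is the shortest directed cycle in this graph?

For each vertex v, BFS finds the shortest path from v back to v.
The shortest such closed walk is p → j → p, length 2.

2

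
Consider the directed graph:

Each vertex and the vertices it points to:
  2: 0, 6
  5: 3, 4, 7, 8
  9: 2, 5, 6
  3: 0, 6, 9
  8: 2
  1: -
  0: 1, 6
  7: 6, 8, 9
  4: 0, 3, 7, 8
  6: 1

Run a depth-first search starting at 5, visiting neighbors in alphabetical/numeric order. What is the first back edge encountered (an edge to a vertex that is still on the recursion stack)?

9->5

DFS from 5 (visiting neighbors in alphabetical/numeric order); mark gray on enter, black on exit:
5 gray
  3 gray
    0 gray
      1 gray
      1 black
      6 gray
        6→1: 1 black — skip
      6 black
    0 black
    3→6: 6 black — skip
    9 gray
      2 gray
        2→0: 0 black — skip
        2→6: 6 black — skip
      2 black
      9→5: 5 is gray → back edge
First back edge: 9 → 5.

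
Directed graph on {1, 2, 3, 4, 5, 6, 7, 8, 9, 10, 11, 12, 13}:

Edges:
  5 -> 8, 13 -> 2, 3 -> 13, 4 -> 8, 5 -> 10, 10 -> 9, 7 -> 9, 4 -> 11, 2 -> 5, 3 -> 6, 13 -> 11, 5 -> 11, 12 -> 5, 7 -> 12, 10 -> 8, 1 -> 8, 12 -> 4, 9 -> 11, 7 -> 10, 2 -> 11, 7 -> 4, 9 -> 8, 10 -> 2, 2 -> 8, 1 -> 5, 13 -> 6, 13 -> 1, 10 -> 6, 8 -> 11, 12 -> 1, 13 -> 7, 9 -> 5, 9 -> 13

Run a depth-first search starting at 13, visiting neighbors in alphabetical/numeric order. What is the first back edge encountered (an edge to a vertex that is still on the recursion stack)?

DFS from 13 (visiting neighbors in alphabetical/numeric order); mark gray on enter, black on exit:
13 gray
  1 gray
    5 gray
      8 gray
        11 gray
        11 black
      8 black
      10 gray
        2 gray
          2→5: 5 is gray → back edge
First back edge: 2 → 5.

2→5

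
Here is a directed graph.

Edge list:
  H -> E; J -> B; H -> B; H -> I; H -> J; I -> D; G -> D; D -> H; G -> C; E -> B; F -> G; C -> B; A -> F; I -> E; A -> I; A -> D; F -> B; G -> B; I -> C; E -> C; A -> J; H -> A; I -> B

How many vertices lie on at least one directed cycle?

6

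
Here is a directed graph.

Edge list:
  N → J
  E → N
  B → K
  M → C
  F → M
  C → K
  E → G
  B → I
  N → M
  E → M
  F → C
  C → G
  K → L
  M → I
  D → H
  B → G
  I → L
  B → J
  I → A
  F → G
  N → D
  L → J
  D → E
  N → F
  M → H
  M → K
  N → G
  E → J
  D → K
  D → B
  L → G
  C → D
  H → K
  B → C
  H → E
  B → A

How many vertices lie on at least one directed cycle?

8

A vertex is on a directed cycle iff it belongs to a strongly connected component of size ≥ 2 (or has a self-loop).
The vertices on cycles are {B, C, D, E, F, H, M, N} — 8 in total.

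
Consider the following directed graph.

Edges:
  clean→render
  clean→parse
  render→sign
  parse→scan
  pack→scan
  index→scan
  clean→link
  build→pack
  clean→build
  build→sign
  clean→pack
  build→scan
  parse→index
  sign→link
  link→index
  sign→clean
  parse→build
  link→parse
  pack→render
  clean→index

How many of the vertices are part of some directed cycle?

A vertex is on a directed cycle iff it belongs to a strongly connected component of size ≥ 2 (or has a self-loop).
The vertices on cycles are {link, pack, sign, build, clean, parse, render} — 7 in total.

7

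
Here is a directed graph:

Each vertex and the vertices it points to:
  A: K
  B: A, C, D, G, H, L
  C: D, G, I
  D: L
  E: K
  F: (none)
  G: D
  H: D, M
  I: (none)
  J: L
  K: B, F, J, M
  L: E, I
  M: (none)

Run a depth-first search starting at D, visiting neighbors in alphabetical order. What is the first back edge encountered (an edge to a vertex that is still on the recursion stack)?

DFS from D (visiting neighbors in alphabetical order); mark gray on enter, black on exit:
D gray
  L gray
    E gray
      K gray
        B gray
          A gray
            A→K: K is gray → back edge
First back edge: A → K.

A->K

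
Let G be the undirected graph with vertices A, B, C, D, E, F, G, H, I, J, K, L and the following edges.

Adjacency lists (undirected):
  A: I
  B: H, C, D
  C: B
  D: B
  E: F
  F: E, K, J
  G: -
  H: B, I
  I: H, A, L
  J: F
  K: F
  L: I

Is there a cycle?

DFS, tracking each vertex's parent; an edge to a visited non-parent vertex closes a cycle.
Start from F:
visit F (parent –)
  visit E (parent F)
    E–F: parent, skip
  visit K (parent F)
    K–F: parent, skip
  visit J (parent F)
    J–F: parent, skip
visit A (parent –)
  visit I (parent A)
    visit H (parent I)
      visit B (parent H)
        B–H: parent, skip
        visit C (parent B)
          C–B: parent, skip
        visit D (parent B)
          D–B: parent, skip
      H–I: parent, skip
    I–A: parent, skip
    visit L (parent I)
      L–I: parent, skip
visit G (parent –)
No non-parent visited neighbor found — the graph is a forest.

No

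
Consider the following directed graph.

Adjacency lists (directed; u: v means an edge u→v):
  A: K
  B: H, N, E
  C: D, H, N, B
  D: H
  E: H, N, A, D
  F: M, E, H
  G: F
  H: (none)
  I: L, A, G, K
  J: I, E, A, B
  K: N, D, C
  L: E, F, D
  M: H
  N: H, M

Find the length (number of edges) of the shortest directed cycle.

For each vertex v, BFS finds the shortest path from v back to v.
The shortest such closed walk is A → K → C → B → E → A, length 5.

5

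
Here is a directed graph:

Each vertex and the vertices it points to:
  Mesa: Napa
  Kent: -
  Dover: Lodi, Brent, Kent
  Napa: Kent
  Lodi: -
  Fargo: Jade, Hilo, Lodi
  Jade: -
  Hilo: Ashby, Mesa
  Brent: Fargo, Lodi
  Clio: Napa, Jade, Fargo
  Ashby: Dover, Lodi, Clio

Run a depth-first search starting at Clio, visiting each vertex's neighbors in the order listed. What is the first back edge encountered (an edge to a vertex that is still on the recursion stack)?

Brent->Fargo

DFS from Clio (visiting each vertex's neighbors in the order listed); mark gray on enter, black on exit:
Clio gray
  Napa gray
    Kent gray
    Kent black
  Napa black
  Jade gray
  Jade black
  Fargo gray
    Fargo→Jade: Jade black — skip
    Hilo gray
      Ashby gray
        Dover gray
          Lodi gray
          Lodi black
          Brent gray
            Brent→Fargo: Fargo is gray → back edge
First back edge: Brent → Fargo.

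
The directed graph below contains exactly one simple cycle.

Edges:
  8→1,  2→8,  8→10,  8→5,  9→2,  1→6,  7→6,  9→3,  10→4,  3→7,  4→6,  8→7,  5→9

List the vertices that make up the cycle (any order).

2, 5, 8, 9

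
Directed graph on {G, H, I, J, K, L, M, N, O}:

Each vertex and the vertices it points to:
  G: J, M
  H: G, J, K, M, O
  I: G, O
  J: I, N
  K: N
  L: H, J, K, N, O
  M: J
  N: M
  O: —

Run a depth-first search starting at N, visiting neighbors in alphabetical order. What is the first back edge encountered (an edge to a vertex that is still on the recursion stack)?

DFS from N (visiting neighbors in alphabetical order); mark gray on enter, black on exit:
N gray
  M gray
    J gray
      I gray
        G gray
          G→J: J is gray → back edge
First back edge: G → J.

G->J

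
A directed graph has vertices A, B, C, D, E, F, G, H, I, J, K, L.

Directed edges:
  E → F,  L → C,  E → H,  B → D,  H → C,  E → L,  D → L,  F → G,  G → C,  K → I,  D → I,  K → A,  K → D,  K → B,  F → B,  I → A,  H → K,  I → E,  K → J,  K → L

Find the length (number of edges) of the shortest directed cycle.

4

For each vertex v, BFS finds the shortest path from v back to v.
The shortest such closed walk is K → I → E → H → K, length 4.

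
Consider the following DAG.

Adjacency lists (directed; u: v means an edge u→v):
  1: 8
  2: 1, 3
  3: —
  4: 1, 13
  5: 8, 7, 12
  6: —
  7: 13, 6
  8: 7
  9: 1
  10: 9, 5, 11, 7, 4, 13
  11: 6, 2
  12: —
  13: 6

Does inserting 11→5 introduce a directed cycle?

No

Adding 11→5 creates a cycle iff 5 can already reach 11.
Explore from 5: no path reaches 11. The graph stays acyclic.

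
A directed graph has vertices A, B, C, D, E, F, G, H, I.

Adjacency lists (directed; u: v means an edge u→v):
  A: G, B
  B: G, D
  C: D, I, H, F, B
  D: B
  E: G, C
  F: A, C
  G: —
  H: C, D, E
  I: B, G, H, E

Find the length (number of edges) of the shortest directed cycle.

2

For each vertex v, BFS finds the shortest path from v back to v.
The shortest such closed walk is F → C → F, length 2.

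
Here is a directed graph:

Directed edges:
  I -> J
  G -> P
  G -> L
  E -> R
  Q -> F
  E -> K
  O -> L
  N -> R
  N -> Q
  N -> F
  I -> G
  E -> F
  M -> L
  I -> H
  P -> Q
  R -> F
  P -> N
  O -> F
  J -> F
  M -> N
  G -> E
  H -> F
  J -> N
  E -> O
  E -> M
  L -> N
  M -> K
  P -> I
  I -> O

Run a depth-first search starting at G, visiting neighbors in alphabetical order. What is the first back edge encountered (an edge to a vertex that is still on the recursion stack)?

DFS from G (visiting neighbors in alphabetical order); mark gray on enter, black on exit:
G gray
  E gray
    F gray
    F black
    K gray
    K black
    M gray
      M→K: K black — skip
      L gray
        N gray
          N→F: F black — skip
          Q gray
            Q→F: F black — skip
          Q black
          R gray
            R→F: F black — skip
          R black
        N black
      L black
      M→N: N black — skip
    M black
    O gray
      O→F: F black — skip
      O→L: L black — skip
    O black
    E→R: R black — skip
  E black
  G→L: L black — skip
  P gray
    I gray
      I→G: G is gray → back edge
First back edge: I → G.

I->G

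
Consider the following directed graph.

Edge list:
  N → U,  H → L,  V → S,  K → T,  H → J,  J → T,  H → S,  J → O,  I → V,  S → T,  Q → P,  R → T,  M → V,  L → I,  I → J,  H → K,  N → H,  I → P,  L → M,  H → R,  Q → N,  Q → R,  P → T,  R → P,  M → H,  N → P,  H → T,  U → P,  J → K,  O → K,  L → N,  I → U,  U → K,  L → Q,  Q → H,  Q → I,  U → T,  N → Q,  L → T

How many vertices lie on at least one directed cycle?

5

A vertex is on a directed cycle iff it belongs to a strongly connected component of size ≥ 2 (or has a self-loop).
The vertices on cycles are {H, L, M, N, Q} — 5 in total.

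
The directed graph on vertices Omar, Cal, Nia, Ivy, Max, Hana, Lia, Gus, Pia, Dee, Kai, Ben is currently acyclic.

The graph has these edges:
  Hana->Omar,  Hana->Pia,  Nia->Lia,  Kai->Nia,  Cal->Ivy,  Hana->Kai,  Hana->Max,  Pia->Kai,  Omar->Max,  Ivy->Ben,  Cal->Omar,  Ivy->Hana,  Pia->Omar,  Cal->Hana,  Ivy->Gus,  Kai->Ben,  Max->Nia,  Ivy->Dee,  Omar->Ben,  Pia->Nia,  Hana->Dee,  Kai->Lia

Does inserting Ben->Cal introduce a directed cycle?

Yes

Adding Ben→Cal creates a cycle iff Cal can already reach Ben.
Path from Cal: Cal → Ivy → Ben.
So Cal → … → Ben → Cal is a cycle.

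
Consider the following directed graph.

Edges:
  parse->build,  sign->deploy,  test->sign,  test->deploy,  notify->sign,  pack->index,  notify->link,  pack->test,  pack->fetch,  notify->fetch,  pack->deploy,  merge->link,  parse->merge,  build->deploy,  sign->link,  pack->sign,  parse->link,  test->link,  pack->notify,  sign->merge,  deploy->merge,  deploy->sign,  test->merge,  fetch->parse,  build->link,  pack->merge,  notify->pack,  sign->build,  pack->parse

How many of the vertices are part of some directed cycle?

5

A vertex is on a directed cycle iff it belongs to a strongly connected component of size ≥ 2 (or has a self-loop).
The vertices on cycles are {pack, sign, build, deploy, notify} — 5 in total.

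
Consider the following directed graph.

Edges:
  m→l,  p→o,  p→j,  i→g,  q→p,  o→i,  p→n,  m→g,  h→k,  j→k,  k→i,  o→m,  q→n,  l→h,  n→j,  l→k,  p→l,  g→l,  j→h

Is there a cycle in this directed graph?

Yes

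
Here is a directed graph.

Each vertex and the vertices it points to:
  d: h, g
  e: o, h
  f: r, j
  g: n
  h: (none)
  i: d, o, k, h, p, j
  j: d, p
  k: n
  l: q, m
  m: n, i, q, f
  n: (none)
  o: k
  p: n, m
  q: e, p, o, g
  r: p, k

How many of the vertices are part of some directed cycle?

A vertex is on a directed cycle iff it belongs to a strongly connected component of size ≥ 2 (or has a self-loop).
The vertices on cycles are {f, i, j, m, p, q, r} — 7 in total.

7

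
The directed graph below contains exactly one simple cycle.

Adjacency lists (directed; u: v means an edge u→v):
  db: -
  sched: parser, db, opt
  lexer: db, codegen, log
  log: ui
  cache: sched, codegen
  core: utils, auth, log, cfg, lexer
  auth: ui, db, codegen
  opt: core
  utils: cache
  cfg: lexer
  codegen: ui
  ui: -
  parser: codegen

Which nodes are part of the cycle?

opt, core, cache, sched, utils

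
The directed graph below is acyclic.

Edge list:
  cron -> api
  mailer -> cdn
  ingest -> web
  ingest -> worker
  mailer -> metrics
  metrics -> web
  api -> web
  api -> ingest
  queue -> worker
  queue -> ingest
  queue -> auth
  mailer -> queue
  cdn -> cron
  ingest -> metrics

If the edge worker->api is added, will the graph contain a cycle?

Yes

Adding worker→api creates a cycle iff api can already reach worker.
Path from api: api → ingest → worker.
So api → … → worker → api is a cycle.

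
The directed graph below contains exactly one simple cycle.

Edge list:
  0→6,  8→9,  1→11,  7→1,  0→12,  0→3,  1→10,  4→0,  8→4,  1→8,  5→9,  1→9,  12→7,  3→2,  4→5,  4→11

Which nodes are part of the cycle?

0, 1, 4, 7, 8, 12

DFS with gray/black marking from 4:
4 gray
  0 gray
    6 gray
    6 black
    12 gray
      7 gray
        1 gray
          8 gray
            8→4: 4 is gray → back edge
Back edge closes the cycle 4 → 0 → 12 → 7 → 1 → 8 → 4; its vertices are {0, 1, 4, 7, 8, 12}.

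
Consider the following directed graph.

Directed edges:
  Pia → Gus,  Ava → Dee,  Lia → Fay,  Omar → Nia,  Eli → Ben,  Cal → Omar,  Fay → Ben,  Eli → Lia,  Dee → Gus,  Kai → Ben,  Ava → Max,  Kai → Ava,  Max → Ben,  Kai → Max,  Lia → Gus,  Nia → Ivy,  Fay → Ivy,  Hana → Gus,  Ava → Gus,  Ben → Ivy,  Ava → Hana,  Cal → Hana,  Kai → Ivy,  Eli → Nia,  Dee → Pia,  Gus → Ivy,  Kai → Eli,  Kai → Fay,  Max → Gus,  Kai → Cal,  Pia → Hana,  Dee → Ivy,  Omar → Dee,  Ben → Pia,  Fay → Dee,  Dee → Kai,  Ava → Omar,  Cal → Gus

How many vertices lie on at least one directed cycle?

A vertex is on a directed cycle iff it belongs to a strongly connected component of size ≥ 2 (or has a self-loop).
The vertices on cycles are {Ava, Cal, Dee, Eli, Fay, Kai, Lia, Omar} — 8 in total.

8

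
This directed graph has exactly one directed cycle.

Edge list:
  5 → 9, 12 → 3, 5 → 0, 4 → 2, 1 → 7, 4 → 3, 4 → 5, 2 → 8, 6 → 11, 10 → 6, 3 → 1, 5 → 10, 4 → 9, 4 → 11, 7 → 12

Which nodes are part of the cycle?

DFS with gray/black marking from 3:
3 gray
  1 gray
    7 gray
      12 gray
        12→3: 3 is gray → back edge
Back edge closes the cycle 3 → 1 → 7 → 12 → 3; its vertices are {1, 3, 7, 12}.

1, 3, 7, 12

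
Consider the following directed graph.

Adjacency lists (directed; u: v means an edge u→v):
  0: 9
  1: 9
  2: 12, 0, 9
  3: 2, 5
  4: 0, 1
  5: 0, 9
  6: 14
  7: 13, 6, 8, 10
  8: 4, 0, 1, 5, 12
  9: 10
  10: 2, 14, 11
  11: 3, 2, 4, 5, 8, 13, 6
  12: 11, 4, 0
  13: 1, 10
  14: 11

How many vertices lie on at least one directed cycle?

14

A vertex is on a directed cycle iff it belongs to a strongly connected component of size ≥ 2 (or has a self-loop).
The vertices on cycles are {0, 1, 2, 3, 4, 5, 6, 8, 9, 10, 11, 12, 13, 14} — 14 in total.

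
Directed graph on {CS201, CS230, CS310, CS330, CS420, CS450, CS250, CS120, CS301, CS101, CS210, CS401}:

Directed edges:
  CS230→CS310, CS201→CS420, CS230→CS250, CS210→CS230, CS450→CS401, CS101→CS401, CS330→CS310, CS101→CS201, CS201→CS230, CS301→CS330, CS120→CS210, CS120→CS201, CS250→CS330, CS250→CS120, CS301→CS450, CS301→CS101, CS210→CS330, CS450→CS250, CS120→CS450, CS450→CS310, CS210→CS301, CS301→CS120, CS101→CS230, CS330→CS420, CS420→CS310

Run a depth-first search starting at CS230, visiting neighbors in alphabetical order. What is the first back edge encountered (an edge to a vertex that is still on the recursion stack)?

DFS from CS230 (visiting neighbors in alphabetical order); mark gray on enter, black on exit:
CS230 gray
  CS250 gray
    CS120 gray
      CS201 gray
        CS201→CS230: CS230 is gray → back edge
First back edge: CS201 → CS230.

CS201->CS230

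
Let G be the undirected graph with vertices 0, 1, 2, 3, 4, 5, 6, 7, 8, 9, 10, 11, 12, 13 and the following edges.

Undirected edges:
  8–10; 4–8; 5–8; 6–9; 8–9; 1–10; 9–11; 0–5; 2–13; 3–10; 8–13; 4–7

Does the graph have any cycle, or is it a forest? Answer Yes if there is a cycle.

No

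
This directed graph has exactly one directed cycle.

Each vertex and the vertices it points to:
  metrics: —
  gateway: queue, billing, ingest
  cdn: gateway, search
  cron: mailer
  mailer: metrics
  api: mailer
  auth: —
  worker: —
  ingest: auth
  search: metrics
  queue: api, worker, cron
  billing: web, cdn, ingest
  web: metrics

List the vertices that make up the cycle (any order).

DFS with gray/black marking from billing:
billing gray
  web gray
    metrics gray
    metrics black
  web black
  cdn gray
    gateway gray
      queue gray
        api gray
          mailer gray
            mailer→metrics: metrics black — skip
          mailer black
        api black
        worker gray
        worker black
        cron gray
          cron→mailer: mailer black — skip
        cron black
      queue black
      gateway→billing: billing is gray → back edge
Back edge closes the cycle billing → cdn → gateway → billing; its vertices are {cdn, billing, gateway}.

cdn, billing, gateway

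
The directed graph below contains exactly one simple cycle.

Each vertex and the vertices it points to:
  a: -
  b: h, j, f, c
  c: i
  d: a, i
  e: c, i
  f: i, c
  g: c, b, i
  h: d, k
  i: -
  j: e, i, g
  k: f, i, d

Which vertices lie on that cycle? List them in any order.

DFS with gray/black marking from b:
b gray
  h gray
    d gray
      a gray
      a black
      i gray
      i black
    d black
    k gray
      f gray
        f→i: i black — skip
        c gray
          c→i: i black — skip
        c black
      f black
      k→i: i black — skip
      k→d: d black — skip
    k black
  h black
  j gray
    e gray
      e→c: c black — skip
      e→i: i black — skip
    e black
    j→i: i black — skip
    g gray
      g→c: c black — skip
      g→b: b is gray → back edge
Back edge closes the cycle b → j → g → b; its vertices are {b, g, j}.

b, g, j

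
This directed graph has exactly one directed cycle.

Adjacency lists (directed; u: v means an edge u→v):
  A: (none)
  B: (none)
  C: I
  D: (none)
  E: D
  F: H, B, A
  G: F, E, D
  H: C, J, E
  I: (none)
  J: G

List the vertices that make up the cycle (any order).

F, G, H, J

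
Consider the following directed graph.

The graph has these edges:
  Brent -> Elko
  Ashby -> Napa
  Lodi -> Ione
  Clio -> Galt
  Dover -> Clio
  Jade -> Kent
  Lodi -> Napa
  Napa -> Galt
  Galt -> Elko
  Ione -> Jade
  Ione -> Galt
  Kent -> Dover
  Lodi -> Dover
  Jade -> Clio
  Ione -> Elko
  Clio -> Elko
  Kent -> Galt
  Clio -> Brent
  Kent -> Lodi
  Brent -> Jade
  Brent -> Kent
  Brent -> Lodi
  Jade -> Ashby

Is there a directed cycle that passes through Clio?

Clio is on a cycle iff Clio can reach itself via ≥1 edge.
Clio → Brent → Jade → Clio — yes.

Yes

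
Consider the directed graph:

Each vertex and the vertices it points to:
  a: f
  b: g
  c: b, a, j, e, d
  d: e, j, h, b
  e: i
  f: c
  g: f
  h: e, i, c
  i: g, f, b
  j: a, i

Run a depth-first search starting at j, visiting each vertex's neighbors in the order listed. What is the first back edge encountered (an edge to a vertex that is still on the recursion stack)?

DFS from j (visiting each vertex's neighbors in the order listed); mark gray on enter, black on exit:
j gray
  a gray
    f gray
      c gray
        b gray
          g gray
            g→f: f is gray → back edge
First back edge: g → f.

g->f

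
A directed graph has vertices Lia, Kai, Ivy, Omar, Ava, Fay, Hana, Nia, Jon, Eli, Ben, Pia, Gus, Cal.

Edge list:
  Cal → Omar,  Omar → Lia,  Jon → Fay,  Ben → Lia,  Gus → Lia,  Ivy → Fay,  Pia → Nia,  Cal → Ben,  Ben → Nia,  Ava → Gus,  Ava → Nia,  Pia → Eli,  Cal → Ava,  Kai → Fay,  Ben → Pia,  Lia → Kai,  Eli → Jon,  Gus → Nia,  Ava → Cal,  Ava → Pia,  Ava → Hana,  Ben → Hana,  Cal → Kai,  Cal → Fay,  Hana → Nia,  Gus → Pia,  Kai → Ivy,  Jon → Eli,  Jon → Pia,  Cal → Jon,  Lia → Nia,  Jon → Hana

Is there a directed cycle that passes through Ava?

Yes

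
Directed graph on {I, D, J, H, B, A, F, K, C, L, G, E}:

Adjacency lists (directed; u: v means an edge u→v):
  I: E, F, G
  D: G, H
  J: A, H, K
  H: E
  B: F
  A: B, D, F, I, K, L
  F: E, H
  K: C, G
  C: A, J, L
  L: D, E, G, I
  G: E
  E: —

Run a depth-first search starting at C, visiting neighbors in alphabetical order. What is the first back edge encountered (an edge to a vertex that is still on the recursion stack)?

K→C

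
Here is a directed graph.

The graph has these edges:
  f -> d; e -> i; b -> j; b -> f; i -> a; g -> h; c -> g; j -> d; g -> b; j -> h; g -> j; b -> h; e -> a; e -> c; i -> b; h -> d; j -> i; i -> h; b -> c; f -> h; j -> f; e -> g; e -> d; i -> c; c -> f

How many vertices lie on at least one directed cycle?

5

A vertex is on a directed cycle iff it belongs to a strongly connected component of size ≥ 2 (or has a self-loop).
The vertices on cycles are {b, c, g, i, j} — 5 in total.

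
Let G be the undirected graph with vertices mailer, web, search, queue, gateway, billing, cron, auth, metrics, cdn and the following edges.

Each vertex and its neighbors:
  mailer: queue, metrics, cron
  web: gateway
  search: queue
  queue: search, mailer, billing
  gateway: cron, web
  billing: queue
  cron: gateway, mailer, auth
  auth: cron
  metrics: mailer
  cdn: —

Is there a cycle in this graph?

DFS, tracking each vertex's parent; an edge to a visited non-parent vertex closes a cycle.
Start from billing:
visit billing (parent –)
  visit queue (parent billing)
    visit search (parent queue)
      search–queue: parent, skip
    visit mailer (parent queue)
      mailer–queue: parent, skip
      visit metrics (parent mailer)
        metrics–mailer: parent, skip
      visit cron (parent mailer)
        visit gateway (parent cron)
          gateway–cron: parent, skip
          visit web (parent gateway)
            web–gateway: parent, skip
        cron–mailer: parent, skip
        visit auth (parent cron)
          auth–cron: parent, skip
    queue–billing: parent, skip
visit cdn (parent –)
No non-parent visited neighbor found — the graph is a forest.

No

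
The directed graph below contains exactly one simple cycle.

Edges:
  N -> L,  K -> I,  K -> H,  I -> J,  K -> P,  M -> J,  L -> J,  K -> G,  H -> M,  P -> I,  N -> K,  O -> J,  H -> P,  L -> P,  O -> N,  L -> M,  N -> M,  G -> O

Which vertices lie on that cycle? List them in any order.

G, K, N, O

DFS with gray/black marking from N:
N gray
  K gray
    G gray
      O gray
        O→N: N is gray → back edge
Back edge closes the cycle N → K → G → O → N; its vertices are {G, K, N, O}.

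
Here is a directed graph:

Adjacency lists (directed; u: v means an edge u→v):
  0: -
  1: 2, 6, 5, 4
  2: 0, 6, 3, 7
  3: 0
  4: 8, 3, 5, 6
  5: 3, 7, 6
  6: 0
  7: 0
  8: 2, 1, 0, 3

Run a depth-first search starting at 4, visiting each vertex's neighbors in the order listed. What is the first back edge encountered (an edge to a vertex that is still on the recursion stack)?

1->4

DFS from 4 (visiting each vertex's neighbors in the order listed); mark gray on enter, black on exit:
4 gray
  8 gray
    2 gray
      0 gray
      0 black
      6 gray
        6→0: 0 black — skip
      6 black
      3 gray
        3→0: 0 black — skip
      3 black
      7 gray
        7→0: 0 black — skip
      7 black
    2 black
    1 gray
      1→2: 2 black — skip
      1→6: 6 black — skip
      5 gray
        5→3: 3 black — skip
        5→7: 7 black — skip
        5→6: 6 black — skip
      5 black
      1→4: 4 is gray → back edge
First back edge: 1 → 4.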